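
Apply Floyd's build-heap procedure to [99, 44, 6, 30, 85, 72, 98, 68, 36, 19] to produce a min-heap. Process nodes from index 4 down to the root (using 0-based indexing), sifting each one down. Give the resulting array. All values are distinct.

sift down from index 4:
  85 vs only child 19 at index 9, swap → [99, 44, 6, 30, 19, 72, 98, 68, 36, 85]
sift down from index 3: already satisfies heap property
sift down from index 2: already satisfies heap property
sift down from index 1:
  44 vs smaller child 19 at index 4, swap → [99, 19, 6, 30, 44, 72, 98, 68, 36, 85]
sift down from index 0:
  99 vs smaller child 6 at index 2, swap → [6, 19, 99, 30, 44, 72, 98, 68, 36, 85]
  99 vs smaller child 72 at index 5, swap → [6, 19, 72, 30, 44, 99, 98, 68, 36, 85]

[6, 19, 72, 30, 44, 99, 98, 68, 36, 85]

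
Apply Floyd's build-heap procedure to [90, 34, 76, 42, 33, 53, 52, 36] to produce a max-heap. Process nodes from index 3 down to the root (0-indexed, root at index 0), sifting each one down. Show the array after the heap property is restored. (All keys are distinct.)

sift down from index 3: already satisfies heap property
sift down from index 2: already satisfies heap property
sift down from index 1:
  34 vs larger child 42 at index 3, swap → [90, 42, 76, 34, 33, 53, 52, 36]
  34 vs only child 36 at index 7, swap → [90, 42, 76, 36, 33, 53, 52, 34]
sift down from index 0: already satisfies heap property

[90, 42, 76, 36, 33, 53, 52, 34]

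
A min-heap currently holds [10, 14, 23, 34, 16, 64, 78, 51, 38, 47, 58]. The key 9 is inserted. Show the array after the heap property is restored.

[9, 14, 10, 34, 16, 23, 78, 51, 38, 47, 58, 64]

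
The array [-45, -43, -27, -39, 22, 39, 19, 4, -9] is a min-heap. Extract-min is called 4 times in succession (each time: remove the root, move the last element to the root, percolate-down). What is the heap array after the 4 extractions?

[-9, 4, 19, 39, 22]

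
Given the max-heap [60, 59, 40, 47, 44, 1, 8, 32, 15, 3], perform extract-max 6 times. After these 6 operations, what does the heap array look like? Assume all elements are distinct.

[15, 3, 8, 1]

extract-max #1 returns 60:
  remove root 60; move last element 3 to root → [3, 59, 40, 47, 44, 1, 8, 32, 15]
  3 vs larger child 59 at index 1, swap → [59, 3, 40, 47, 44, 1, 8, 32, 15]
  3 vs larger child 47 at index 3, swap → [59, 47, 40, 3, 44, 1, 8, 32, 15]
  3 vs larger child 32 at index 7, swap → [59, 47, 40, 32, 44, 1, 8, 3, 15]
extract-max #2 returns 59:
  remove root 59; move last element 15 to root → [15, 47, 40, 32, 44, 1, 8, 3]
  15 vs larger child 47 at index 1, swap → [47, 15, 40, 32, 44, 1, 8, 3]
  15 vs larger child 44 at index 4, swap → [47, 44, 40, 32, 15, 1, 8, 3]
extract-max #3 returns 47:
  remove root 47; move last element 3 to root → [3, 44, 40, 32, 15, 1, 8]
  3 vs larger child 44 at index 1, swap → [44, 3, 40, 32, 15, 1, 8]
  3 vs larger child 32 at index 3, swap → [44, 32, 40, 3, 15, 1, 8]
extract-max #4 returns 44:
  remove root 44; move last element 8 to root → [8, 32, 40, 3, 15, 1]
  8 vs larger child 40 at index 2, swap → [40, 32, 8, 3, 15, 1]
extract-max #5 returns 40:
  remove root 40; move last element 1 to root → [1, 32, 8, 3, 15]
  1 vs larger child 32 at index 1, swap → [32, 1, 8, 3, 15]
  1 vs larger child 15 at index 4, swap → [32, 15, 8, 3, 1]
extract-max #6 returns 32:
  remove root 32; move last element 1 to root → [1, 15, 8, 3]
  1 vs larger child 15 at index 1, swap → [15, 1, 8, 3]
  1 vs only child 3 at index 3, swap → [15, 3, 8, 1]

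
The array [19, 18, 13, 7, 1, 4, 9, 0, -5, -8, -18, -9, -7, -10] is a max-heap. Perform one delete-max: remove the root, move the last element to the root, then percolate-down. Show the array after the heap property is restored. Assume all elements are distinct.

[18, 7, 13, 0, 1, 4, 9, -10, -5, -8, -18, -9, -7]

remove root 19; move last element -10 to root → [-10, 18, 13, 7, 1, 4, 9, 0, -5, -8, -18, -9, -7]
-10 vs larger child 18 at index 1, swap → [18, -10, 13, 7, 1, 4, 9, 0, -5, -8, -18, -9, -7]
-10 vs larger child 7 at index 3, swap → [18, 7, 13, -10, 1, 4, 9, 0, -5, -8, -18, -9, -7]
-10 vs larger child 0 at index 7, swap → [18, 7, 13, 0, 1, 4, 9, -10, -5, -8, -18, -9, -7]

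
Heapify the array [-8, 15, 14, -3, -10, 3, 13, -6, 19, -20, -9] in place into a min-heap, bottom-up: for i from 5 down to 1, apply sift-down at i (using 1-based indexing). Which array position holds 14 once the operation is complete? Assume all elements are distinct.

6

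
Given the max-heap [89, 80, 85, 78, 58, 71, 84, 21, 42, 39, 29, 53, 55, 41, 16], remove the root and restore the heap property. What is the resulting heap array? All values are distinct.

[85, 80, 84, 78, 58, 71, 41, 21, 42, 39, 29, 53, 55, 16]

remove root 89; move last element 16 to root → [16, 80, 85, 78, 58, 71, 84, 21, 42, 39, 29, 53, 55, 41]
16 vs larger child 85 at index 2, swap → [85, 80, 16, 78, 58, 71, 84, 21, 42, 39, 29, 53, 55, 41]
16 vs larger child 84 at index 6, swap → [85, 80, 84, 78, 58, 71, 16, 21, 42, 39, 29, 53, 55, 41]
16 vs only child 41 at index 13, swap → [85, 80, 84, 78, 58, 71, 41, 21, 42, 39, 29, 53, 55, 16]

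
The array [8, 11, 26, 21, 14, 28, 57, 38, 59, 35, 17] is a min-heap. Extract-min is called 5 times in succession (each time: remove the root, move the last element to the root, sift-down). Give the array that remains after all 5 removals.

[26, 35, 28, 38, 59, 57]

extract-min #1 returns 8:
  remove root 8; move last element 17 to root → [17, 11, 26, 21, 14, 28, 57, 38, 59, 35]
  17 vs smaller child 11 at index 1, swap → [11, 17, 26, 21, 14, 28, 57, 38, 59, 35]
  17 vs smaller child 14 at index 4, swap → [11, 14, 26, 21, 17, 28, 57, 38, 59, 35]
extract-min #2 returns 11:
  remove root 11; move last element 35 to root → [35, 14, 26, 21, 17, 28, 57, 38, 59]
  35 vs smaller child 14 at index 1, swap → [14, 35, 26, 21, 17, 28, 57, 38, 59]
  35 vs smaller child 17 at index 4, swap → [14, 17, 26, 21, 35, 28, 57, 38, 59]
extract-min #3 returns 14:
  remove root 14; move last element 59 to root → [59, 17, 26, 21, 35, 28, 57, 38]
  59 vs smaller child 17 at index 1, swap → [17, 59, 26, 21, 35, 28, 57, 38]
  59 vs smaller child 21 at index 3, swap → [17, 21, 26, 59, 35, 28, 57, 38]
  59 vs only child 38 at index 7, swap → [17, 21, 26, 38, 35, 28, 57, 59]
extract-min #4 returns 17:
  remove root 17; move last element 59 to root → [59, 21, 26, 38, 35, 28, 57]
  59 vs smaller child 21 at index 1, swap → [21, 59, 26, 38, 35, 28, 57]
  59 vs smaller child 35 at index 4, swap → [21, 35, 26, 38, 59, 28, 57]
extract-min #5 returns 21:
  remove root 21; move last element 57 to root → [57, 35, 26, 38, 59, 28]
  57 vs smaller child 26 at index 2, swap → [26, 35, 57, 38, 59, 28]
  57 vs only child 28 at index 5, swap → [26, 35, 28, 38, 59, 57]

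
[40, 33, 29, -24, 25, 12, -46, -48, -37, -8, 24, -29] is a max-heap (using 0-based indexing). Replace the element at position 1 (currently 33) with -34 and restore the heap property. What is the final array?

[40, 25, 29, -24, 24, 12, -46, -48, -37, -8, -34, -29]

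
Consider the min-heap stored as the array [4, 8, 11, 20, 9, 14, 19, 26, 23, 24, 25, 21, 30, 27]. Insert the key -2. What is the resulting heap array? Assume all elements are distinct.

append -2 at index 14 → [4, 8, 11, 20, 9, 14, 19, 26, 23, 24, 25, 21, 30, 27, -2]
-2 < parent 19 at index 6, swap → [4, 8, 11, 20, 9, 14, -2, 26, 23, 24, 25, 21, 30, 27, 19]
-2 < parent 11 at index 2, swap → [4, 8, -2, 20, 9, 14, 11, 26, 23, 24, 25, 21, 30, 27, 19]
-2 < parent 4 at index 0, swap → [-2, 8, 4, 20, 9, 14, 11, 26, 23, 24, 25, 21, 30, 27, 19]

[-2, 8, 4, 20, 9, 14, 11, 26, 23, 24, 25, 21, 30, 27, 19]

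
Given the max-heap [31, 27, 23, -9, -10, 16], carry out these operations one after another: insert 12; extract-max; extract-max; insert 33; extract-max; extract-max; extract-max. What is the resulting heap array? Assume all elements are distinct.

insert 12:
  append 12 at index 6 → [31, 27, 23, -9, -10, 16, 12] (no swap needed)
extract-max → returns 31:
  remove root 31; move last element 12 to root → [12, 27, 23, -9, -10, 16]
  12 vs larger child 27 at index 1, swap → [27, 12, 23, -9, -10, 16]
extract-max → returns 27:
  remove root 27; move last element 16 to root → [16, 12, 23, -9, -10]
  16 vs larger child 23 at index 2, swap → [23, 12, 16, -9, -10]
insert 33:
  append 33 at index 5 → [23, 12, 16, -9, -10, 33]
  33 > parent 16 at index 2, swap → [23, 12, 33, -9, -10, 16]
  33 > parent 23 at index 0, swap → [33, 12, 23, -9, -10, 16]
extract-max → returns 33:
  remove root 33; move last element 16 to root → [16, 12, 23, -9, -10]
  16 vs larger child 23 at index 2, swap → [23, 12, 16, -9, -10]
extract-max → returns 23:
  remove root 23; move last element -10 to root → [-10, 12, 16, -9]
  -10 vs larger child 16 at index 2, swap → [16, 12, -10, -9]
extract-max → returns 16:
  remove root 16; move last element -9 to root → [-9, 12, -10]
  -9 vs larger child 12 at index 1, swap → [12, -9, -10]

[12, -9, -10]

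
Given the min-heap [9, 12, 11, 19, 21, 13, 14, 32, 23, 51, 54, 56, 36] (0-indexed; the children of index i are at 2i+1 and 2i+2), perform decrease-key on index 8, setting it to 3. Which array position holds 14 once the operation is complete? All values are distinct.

set index 8 from 23 to 3 → [9, 12, 11, 19, 21, 13, 14, 32, 3, 51, 54, 56, 36]
3 < parent 19 at index 3, swap → [9, 12, 11, 3, 21, 13, 14, 32, 19, 51, 54, 56, 36]
3 < parent 12 at index 1, swap → [9, 3, 11, 12, 21, 13, 14, 32, 19, 51, 54, 56, 36]
3 < parent 9 at index 0, swap → [3, 9, 11, 12, 21, 13, 14, 32, 19, 51, 54, 56, 36]
resulting array: [3, 9, 11, 12, 21, 13, 14, 32, 19, 51, 54, 56, 36]

6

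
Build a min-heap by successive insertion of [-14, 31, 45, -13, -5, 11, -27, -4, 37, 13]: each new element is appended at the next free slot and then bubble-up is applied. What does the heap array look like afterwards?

[-27, -13, -14, -4, -5, 45, 11, 31, 37, 13]

Insert -14:
  append -14 at index 0 → [-14] (no swap needed)
Insert 31:
  append 31 at index 1 → [-14, 31] (no swap needed)
Insert 45:
  append 45 at index 2 → [-14, 31, 45] (no swap needed)
Insert -13:
  append -13 at index 3 → [-14, 31, 45, -13]
  -13 < parent 31 at index 1, swap → [-14, -13, 45, 31]
Insert -5:
  append -5 at index 4 → [-14, -13, 45, 31, -5] (no swap needed)
Insert 11:
  append 11 at index 5 → [-14, -13, 45, 31, -5, 11]
  11 < parent 45 at index 2, swap → [-14, -13, 11, 31, -5, 45]
Insert -27:
  append -27 at index 6 → [-14, -13, 11, 31, -5, 45, -27]
  -27 < parent 11 at index 2, swap → [-14, -13, -27, 31, -5, 45, 11]
  -27 < parent -14 at index 0, swap → [-27, -13, -14, 31, -5, 45, 11]
Insert -4:
  append -4 at index 7 → [-27, -13, -14, 31, -5, 45, 11, -4]
  -4 < parent 31 at index 3, swap → [-27, -13, -14, -4, -5, 45, 11, 31]
Insert 37:
  append 37 at index 8 → [-27, -13, -14, -4, -5, 45, 11, 31, 37] (no swap needed)
Insert 13:
  append 13 at index 9 → [-27, -13, -14, -4, -5, 45, 11, 31, 37, 13] (no swap needed)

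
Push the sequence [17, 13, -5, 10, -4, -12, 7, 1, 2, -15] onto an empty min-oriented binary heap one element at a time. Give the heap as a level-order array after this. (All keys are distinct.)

Insert 17:
  append 17 at index 0 → [17] (no swap needed)
Insert 13:
  append 13 at index 1 → [17, 13]
  13 < parent 17 at index 0, swap → [13, 17]
Insert -5:
  append -5 at index 2 → [13, 17, -5]
  -5 < parent 13 at index 0, swap → [-5, 17, 13]
Insert 10:
  append 10 at index 3 → [-5, 17, 13, 10]
  10 < parent 17 at index 1, swap → [-5, 10, 13, 17]
Insert -4:
  append -4 at index 4 → [-5, 10, 13, 17, -4]
  -4 < parent 10 at index 1, swap → [-5, -4, 13, 17, 10]
Insert -12:
  append -12 at index 5 → [-5, -4, 13, 17, 10, -12]
  -12 < parent 13 at index 2, swap → [-5, -4, -12, 17, 10, 13]
  -12 < parent -5 at index 0, swap → [-12, -4, -5, 17, 10, 13]
Insert 7:
  append 7 at index 6 → [-12, -4, -5, 17, 10, 13, 7] (no swap needed)
Insert 1:
  append 1 at index 7 → [-12, -4, -5, 17, 10, 13, 7, 1]
  1 < parent 17 at index 3, swap → [-12, -4, -5, 1, 10, 13, 7, 17]
Insert 2:
  append 2 at index 8 → [-12, -4, -5, 1, 10, 13, 7, 17, 2] (no swap needed)
Insert -15:
  append -15 at index 9 → [-12, -4, -5, 1, 10, 13, 7, 17, 2, -15]
  -15 < parent 10 at index 4, swap → [-12, -4, -5, 1, -15, 13, 7, 17, 2, 10]
  -15 < parent -4 at index 1, swap → [-12, -15, -5, 1, -4, 13, 7, 17, 2, 10]
  -15 < parent -12 at index 0, swap → [-15, -12, -5, 1, -4, 13, 7, 17, 2, 10]

[-15, -12, -5, 1, -4, 13, 7, 17, 2, 10]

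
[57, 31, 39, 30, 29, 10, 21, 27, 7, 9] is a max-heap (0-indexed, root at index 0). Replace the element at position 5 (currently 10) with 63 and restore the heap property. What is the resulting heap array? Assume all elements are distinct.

[63, 31, 57, 30, 29, 39, 21, 27, 7, 9]

set index 5 from 10 to 63 → [57, 31, 39, 30, 29, 63, 21, 27, 7, 9]
63 > parent 39 at index 2, swap → [57, 31, 63, 30, 29, 39, 21, 27, 7, 9]
63 > parent 57 at index 0, swap → [63, 31, 57, 30, 29, 39, 21, 27, 7, 9]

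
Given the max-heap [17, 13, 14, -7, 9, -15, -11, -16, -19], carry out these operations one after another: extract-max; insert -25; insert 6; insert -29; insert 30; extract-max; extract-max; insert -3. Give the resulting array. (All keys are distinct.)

[13, 9, -11, -7, 6, -15, -19, -16, -25, -29, -3]

extract-max → returns 17:
  remove root 17; move last element -19 to root → [-19, 13, 14, -7, 9, -15, -11, -16]
  -19 vs larger child 14 at index 2, swap → [14, 13, -19, -7, 9, -15, -11, -16]
  -19 vs larger child -11 at index 6, swap → [14, 13, -11, -7, 9, -15, -19, -16]
insert -25:
  append -25 at index 8 → [14, 13, -11, -7, 9, -15, -19, -16, -25] (no swap needed)
insert 6:
  append 6 at index 9 → [14, 13, -11, -7, 9, -15, -19, -16, -25, 6] (no swap needed)
insert -29:
  append -29 at index 10 → [14, 13, -11, -7, 9, -15, -19, -16, -25, 6, -29] (no swap needed)
insert 30:
  append 30 at index 11 → [14, 13, -11, -7, 9, -15, -19, -16, -25, 6, -29, 30]
  30 > parent -15 at index 5, swap → [14, 13, -11, -7, 9, 30, -19, -16, -25, 6, -29, -15]
  30 > parent -11 at index 2, swap → [14, 13, 30, -7, 9, -11, -19, -16, -25, 6, -29, -15]
  30 > parent 14 at index 0, swap → [30, 13, 14, -7, 9, -11, -19, -16, -25, 6, -29, -15]
extract-max → returns 30:
  remove root 30; move last element -15 to root → [-15, 13, 14, -7, 9, -11, -19, -16, -25, 6, -29]
  -15 vs larger child 14 at index 2, swap → [14, 13, -15, -7, 9, -11, -19, -16, -25, 6, -29]
  -15 vs larger child -11 at index 5, swap → [14, 13, -11, -7, 9, -15, -19, -16, -25, 6, -29]
extract-max → returns 14:
  remove root 14; move last element -29 to root → [-29, 13, -11, -7, 9, -15, -19, -16, -25, 6]
  -29 vs larger child 13 at index 1, swap → [13, -29, -11, -7, 9, -15, -19, -16, -25, 6]
  -29 vs larger child 9 at index 4, swap → [13, 9, -11, -7, -29, -15, -19, -16, -25, 6]
  -29 vs only child 6 at index 9, swap → [13, 9, -11, -7, 6, -15, -19, -16, -25, -29]
insert -3:
  append -3 at index 10 → [13, 9, -11, -7, 6, -15, -19, -16, -25, -29, -3] (no swap needed)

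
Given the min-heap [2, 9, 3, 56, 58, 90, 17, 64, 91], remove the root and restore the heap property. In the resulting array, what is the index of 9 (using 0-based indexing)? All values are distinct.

1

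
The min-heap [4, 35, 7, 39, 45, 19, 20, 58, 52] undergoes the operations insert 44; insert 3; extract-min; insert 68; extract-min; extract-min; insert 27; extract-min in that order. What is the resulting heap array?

insert 44:
  append 44 at index 9 → [4, 35, 7, 39, 45, 19, 20, 58, 52, 44]
  44 < parent 45 at index 4, swap → [4, 35, 7, 39, 44, 19, 20, 58, 52, 45]
insert 3:
  append 3 at index 10 → [4, 35, 7, 39, 44, 19, 20, 58, 52, 45, 3]
  3 < parent 44 at index 4, swap → [4, 35, 7, 39, 3, 19, 20, 58, 52, 45, 44]
  3 < parent 35 at index 1, swap → [4, 3, 7, 39, 35, 19, 20, 58, 52, 45, 44]
  3 < parent 4 at index 0, swap → [3, 4, 7, 39, 35, 19, 20, 58, 52, 45, 44]
extract-min → returns 3:
  remove root 3; move last element 44 to root → [44, 4, 7, 39, 35, 19, 20, 58, 52, 45]
  44 vs smaller child 4 at index 1, swap → [4, 44, 7, 39, 35, 19, 20, 58, 52, 45]
  44 vs smaller child 35 at index 4, swap → [4, 35, 7, 39, 44, 19, 20, 58, 52, 45]
insert 68:
  append 68 at index 10 → [4, 35, 7, 39, 44, 19, 20, 58, 52, 45, 68] (no swap needed)
extract-min → returns 4:
  remove root 4; move last element 68 to root → [68, 35, 7, 39, 44, 19, 20, 58, 52, 45]
  68 vs smaller child 7 at index 2, swap → [7, 35, 68, 39, 44, 19, 20, 58, 52, 45]
  68 vs smaller child 19 at index 5, swap → [7, 35, 19, 39, 44, 68, 20, 58, 52, 45]
extract-min → returns 7:
  remove root 7; move last element 45 to root → [45, 35, 19, 39, 44, 68, 20, 58, 52]
  45 vs smaller child 19 at index 2, swap → [19, 35, 45, 39, 44, 68, 20, 58, 52]
  45 vs smaller child 20 at index 6, swap → [19, 35, 20, 39, 44, 68, 45, 58, 52]
insert 27:
  append 27 at index 9 → [19, 35, 20, 39, 44, 68, 45, 58, 52, 27]
  27 < parent 44 at index 4, swap → [19, 35, 20, 39, 27, 68, 45, 58, 52, 44]
  27 < parent 35 at index 1, swap → [19, 27, 20, 39, 35, 68, 45, 58, 52, 44]
extract-min → returns 19:
  remove root 19; move last element 44 to root → [44, 27, 20, 39, 35, 68, 45, 58, 52]
  44 vs smaller child 20 at index 2, swap → [20, 27, 44, 39, 35, 68, 45, 58, 52]

[20, 27, 44, 39, 35, 68, 45, 58, 52]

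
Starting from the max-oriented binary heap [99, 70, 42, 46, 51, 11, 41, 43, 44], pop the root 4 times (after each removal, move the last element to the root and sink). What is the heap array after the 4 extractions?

[44, 43, 42, 11, 41]

extract-max #1 returns 99:
  remove root 99; move last element 44 to root → [44, 70, 42, 46, 51, 11, 41, 43]
  44 vs larger child 70 at index 1, swap → [70, 44, 42, 46, 51, 11, 41, 43]
  44 vs larger child 51 at index 4, swap → [70, 51, 42, 46, 44, 11, 41, 43]
extract-max #2 returns 70:
  remove root 70; move last element 43 to root → [43, 51, 42, 46, 44, 11, 41]
  43 vs larger child 51 at index 1, swap → [51, 43, 42, 46, 44, 11, 41]
  43 vs larger child 46 at index 3, swap → [51, 46, 42, 43, 44, 11, 41]
extract-max #3 returns 51:
  remove root 51; move last element 41 to root → [41, 46, 42, 43, 44, 11]
  41 vs larger child 46 at index 1, swap → [46, 41, 42, 43, 44, 11]
  41 vs larger child 44 at index 4, swap → [46, 44, 42, 43, 41, 11]
extract-max #4 returns 46:
  remove root 46; move last element 11 to root → [11, 44, 42, 43, 41]
  11 vs larger child 44 at index 1, swap → [44, 11, 42, 43, 41]
  11 vs larger child 43 at index 3, swap → [44, 43, 42, 11, 41]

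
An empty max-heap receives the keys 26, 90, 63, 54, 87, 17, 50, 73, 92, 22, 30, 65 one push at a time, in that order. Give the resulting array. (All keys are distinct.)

[92, 90, 65, 87, 54, 63, 50, 26, 73, 22, 30, 17]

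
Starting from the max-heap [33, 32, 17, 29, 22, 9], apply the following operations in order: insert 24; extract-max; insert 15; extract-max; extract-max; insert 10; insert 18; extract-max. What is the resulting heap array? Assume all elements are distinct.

[22, 17, 18, 10, 15, 9]

insert 24:
  append 24 at index 6 → [33, 32, 17, 29, 22, 9, 24]
  24 > parent 17 at index 2, swap → [33, 32, 24, 29, 22, 9, 17]
extract-max → returns 33:
  remove root 33; move last element 17 to root → [17, 32, 24, 29, 22, 9]
  17 vs larger child 32 at index 1, swap → [32, 17, 24, 29, 22, 9]
  17 vs larger child 29 at index 3, swap → [32, 29, 24, 17, 22, 9]
insert 15:
  append 15 at index 6 → [32, 29, 24, 17, 22, 9, 15] (no swap needed)
extract-max → returns 32:
  remove root 32; move last element 15 to root → [15, 29, 24, 17, 22, 9]
  15 vs larger child 29 at index 1, swap → [29, 15, 24, 17, 22, 9]
  15 vs larger child 22 at index 4, swap → [29, 22, 24, 17, 15, 9]
extract-max → returns 29:
  remove root 29; move last element 9 to root → [9, 22, 24, 17, 15]
  9 vs larger child 24 at index 2, swap → [24, 22, 9, 17, 15]
insert 10:
  append 10 at index 5 → [24, 22, 9, 17, 15, 10]
  10 > parent 9 at index 2, swap → [24, 22, 10, 17, 15, 9]
insert 18:
  append 18 at index 6 → [24, 22, 10, 17, 15, 9, 18]
  18 > parent 10 at index 2, swap → [24, 22, 18, 17, 15, 9, 10]
extract-max → returns 24:
  remove root 24; move last element 10 to root → [10, 22, 18, 17, 15, 9]
  10 vs larger child 22 at index 1, swap → [22, 10, 18, 17, 15, 9]
  10 vs larger child 17 at index 3, swap → [22, 17, 18, 10, 15, 9]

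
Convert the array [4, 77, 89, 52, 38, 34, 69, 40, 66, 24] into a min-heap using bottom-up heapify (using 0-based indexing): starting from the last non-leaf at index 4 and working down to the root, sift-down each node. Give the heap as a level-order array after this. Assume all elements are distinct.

sift down from index 4:
  38 vs only child 24 at index 9, swap → [4, 77, 89, 52, 24, 34, 69, 40, 66, 38]
sift down from index 3:
  52 vs smaller child 40 at index 7, swap → [4, 77, 89, 40, 24, 34, 69, 52, 66, 38]
sift down from index 2:
  89 vs smaller child 34 at index 5, swap → [4, 77, 34, 40, 24, 89, 69, 52, 66, 38]
sift down from index 1:
  77 vs smaller child 24 at index 4, swap → [4, 24, 34, 40, 77, 89, 69, 52, 66, 38]
  77 vs only child 38 at index 9, swap → [4, 24, 34, 40, 38, 89, 69, 52, 66, 77]
sift down from index 0: already satisfies heap property

[4, 24, 34, 40, 38, 89, 69, 52, 66, 77]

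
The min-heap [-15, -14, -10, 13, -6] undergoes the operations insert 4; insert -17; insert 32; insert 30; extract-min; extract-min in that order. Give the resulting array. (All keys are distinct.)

[-14, -6, -10, 13, 32, 4, 30]

insert 4:
  append 4 at index 5 → [-15, -14, -10, 13, -6, 4] (no swap needed)
insert -17:
  append -17 at index 6 → [-15, -14, -10, 13, -6, 4, -17]
  -17 < parent -10 at index 2, swap → [-15, -14, -17, 13, -6, 4, -10]
  -17 < parent -15 at index 0, swap → [-17, -14, -15, 13, -6, 4, -10]
insert 32:
  append 32 at index 7 → [-17, -14, -15, 13, -6, 4, -10, 32] (no swap needed)
insert 30:
  append 30 at index 8 → [-17, -14, -15, 13, -6, 4, -10, 32, 30] (no swap needed)
extract-min → returns -17:
  remove root -17; move last element 30 to root → [30, -14, -15, 13, -6, 4, -10, 32]
  30 vs smaller child -15 at index 2, swap → [-15, -14, 30, 13, -6, 4, -10, 32]
  30 vs smaller child -10 at index 6, swap → [-15, -14, -10, 13, -6, 4, 30, 32]
extract-min → returns -15:
  remove root -15; move last element 32 to root → [32, -14, -10, 13, -6, 4, 30]
  32 vs smaller child -14 at index 1, swap → [-14, 32, -10, 13, -6, 4, 30]
  32 vs smaller child -6 at index 4, swap → [-14, -6, -10, 13, 32, 4, 30]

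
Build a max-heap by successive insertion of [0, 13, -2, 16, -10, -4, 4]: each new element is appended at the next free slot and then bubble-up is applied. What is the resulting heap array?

Insert 0:
  append 0 at index 0 → [0] (no swap needed)
Insert 13:
  append 13 at index 1 → [0, 13]
  13 > parent 0 at index 0, swap → [13, 0]
Insert -2:
  append -2 at index 2 → [13, 0, -2] (no swap needed)
Insert 16:
  append 16 at index 3 → [13, 0, -2, 16]
  16 > parent 0 at index 1, swap → [13, 16, -2, 0]
  16 > parent 13 at index 0, swap → [16, 13, -2, 0]
Insert -10:
  append -10 at index 4 → [16, 13, -2, 0, -10] (no swap needed)
Insert -4:
  append -4 at index 5 → [16, 13, -2, 0, -10, -4] (no swap needed)
Insert 4:
  append 4 at index 6 → [16, 13, -2, 0, -10, -4, 4]
  4 > parent -2 at index 2, swap → [16, 13, 4, 0, -10, -4, -2]

[16, 13, 4, 0, -10, -4, -2]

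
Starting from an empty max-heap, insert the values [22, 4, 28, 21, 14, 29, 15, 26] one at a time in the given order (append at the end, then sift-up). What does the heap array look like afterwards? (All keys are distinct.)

[29, 26, 28, 21, 14, 22, 15, 4]

Insert 22:
  append 22 at index 0 → [22] (no swap needed)
Insert 4:
  append 4 at index 1 → [22, 4] (no swap needed)
Insert 28:
  append 28 at index 2 → [22, 4, 28]
  28 > parent 22 at index 0, swap → [28, 4, 22]
Insert 21:
  append 21 at index 3 → [28, 4, 22, 21]
  21 > parent 4 at index 1, swap → [28, 21, 22, 4]
Insert 14:
  append 14 at index 4 → [28, 21, 22, 4, 14] (no swap needed)
Insert 29:
  append 29 at index 5 → [28, 21, 22, 4, 14, 29]
  29 > parent 22 at index 2, swap → [28, 21, 29, 4, 14, 22]
  29 > parent 28 at index 0, swap → [29, 21, 28, 4, 14, 22]
Insert 15:
  append 15 at index 6 → [29, 21, 28, 4, 14, 22, 15] (no swap needed)
Insert 26:
  append 26 at index 7 → [29, 21, 28, 4, 14, 22, 15, 26]
  26 > parent 4 at index 3, swap → [29, 21, 28, 26, 14, 22, 15, 4]
  26 > parent 21 at index 1, swap → [29, 26, 28, 21, 14, 22, 15, 4]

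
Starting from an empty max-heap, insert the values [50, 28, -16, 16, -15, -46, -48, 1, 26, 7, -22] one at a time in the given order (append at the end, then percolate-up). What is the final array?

[50, 28, -16, 26, 7, -46, -48, 1, 16, -15, -22]

Insert 50:
  append 50 at index 0 → [50] (no swap needed)
Insert 28:
  append 28 at index 1 → [50, 28] (no swap needed)
Insert -16:
  append -16 at index 2 → [50, 28, -16] (no swap needed)
Insert 16:
  append 16 at index 3 → [50, 28, -16, 16] (no swap needed)
Insert -15:
  append -15 at index 4 → [50, 28, -16, 16, -15] (no swap needed)
Insert -46:
  append -46 at index 5 → [50, 28, -16, 16, -15, -46] (no swap needed)
Insert -48:
  append -48 at index 6 → [50, 28, -16, 16, -15, -46, -48] (no swap needed)
Insert 1:
  append 1 at index 7 → [50, 28, -16, 16, -15, -46, -48, 1] (no swap needed)
Insert 26:
  append 26 at index 8 → [50, 28, -16, 16, -15, -46, -48, 1, 26]
  26 > parent 16 at index 3, swap → [50, 28, -16, 26, -15, -46, -48, 1, 16]
Insert 7:
  append 7 at index 9 → [50, 28, -16, 26, -15, -46, -48, 1, 16, 7]
  7 > parent -15 at index 4, swap → [50, 28, -16, 26, 7, -46, -48, 1, 16, -15]
Insert -22:
  append -22 at index 10 → [50, 28, -16, 26, 7, -46, -48, 1, 16, -15, -22] (no swap needed)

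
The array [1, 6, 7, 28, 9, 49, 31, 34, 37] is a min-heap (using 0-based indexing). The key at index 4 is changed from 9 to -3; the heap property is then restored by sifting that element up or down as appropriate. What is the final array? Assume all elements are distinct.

set index 4 from 9 to -3 → [1, 6, 7, 28, -3, 49, 31, 34, 37]
-3 < parent 6 at index 1, swap → [1, -3, 7, 28, 6, 49, 31, 34, 37]
-3 < parent 1 at index 0, swap → [-3, 1, 7, 28, 6, 49, 31, 34, 37]

[-3, 1, 7, 28, 6, 49, 31, 34, 37]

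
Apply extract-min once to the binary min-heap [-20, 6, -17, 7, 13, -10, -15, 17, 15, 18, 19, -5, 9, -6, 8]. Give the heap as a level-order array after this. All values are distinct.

[-17, 6, -15, 7, 13, -10, -6, 17, 15, 18, 19, -5, 9, 8]

remove root -20; move last element 8 to root → [8, 6, -17, 7, 13, -10, -15, 17, 15, 18, 19, -5, 9, -6]
8 vs smaller child -17 at index 2, swap → [-17, 6, 8, 7, 13, -10, -15, 17, 15, 18, 19, -5, 9, -6]
8 vs smaller child -15 at index 6, swap → [-17, 6, -15, 7, 13, -10, 8, 17, 15, 18, 19, -5, 9, -6]
8 vs only child -6 at index 13, swap → [-17, 6, -15, 7, 13, -10, -6, 17, 15, 18, 19, -5, 9, 8]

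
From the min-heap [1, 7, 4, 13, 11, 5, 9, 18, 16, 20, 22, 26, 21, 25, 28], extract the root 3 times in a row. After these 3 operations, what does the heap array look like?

[7, 11, 9, 13, 20, 21, 25, 18, 16, 28, 22, 26]

extract-min #1 returns 1:
  remove root 1; move last element 28 to root → [28, 7, 4, 13, 11, 5, 9, 18, 16, 20, 22, 26, 21, 25]
  28 vs smaller child 4 at index 2, swap → [4, 7, 28, 13, 11, 5, 9, 18, 16, 20, 22, 26, 21, 25]
  28 vs smaller child 5 at index 5, swap → [4, 7, 5, 13, 11, 28, 9, 18, 16, 20, 22, 26, 21, 25]
  28 vs smaller child 21 at index 12, swap → [4, 7, 5, 13, 11, 21, 9, 18, 16, 20, 22, 26, 28, 25]
extract-min #2 returns 4:
  remove root 4; move last element 25 to root → [25, 7, 5, 13, 11, 21, 9, 18, 16, 20, 22, 26, 28]
  25 vs smaller child 5 at index 2, swap → [5, 7, 25, 13, 11, 21, 9, 18, 16, 20, 22, 26, 28]
  25 vs smaller child 9 at index 6, swap → [5, 7, 9, 13, 11, 21, 25, 18, 16, 20, 22, 26, 28]
extract-min #3 returns 5:
  remove root 5; move last element 28 to root → [28, 7, 9, 13, 11, 21, 25, 18, 16, 20, 22, 26]
  28 vs smaller child 7 at index 1, swap → [7, 28, 9, 13, 11, 21, 25, 18, 16, 20, 22, 26]
  28 vs smaller child 11 at index 4, swap → [7, 11, 9, 13, 28, 21, 25, 18, 16, 20, 22, 26]
  28 vs smaller child 20 at index 9, swap → [7, 11, 9, 13, 20, 21, 25, 18, 16, 28, 22, 26]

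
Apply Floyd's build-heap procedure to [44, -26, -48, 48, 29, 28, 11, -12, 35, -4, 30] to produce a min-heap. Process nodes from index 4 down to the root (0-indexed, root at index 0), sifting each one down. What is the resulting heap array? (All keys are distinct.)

sift down from index 4:
  29 vs smaller child -4 at index 9, swap → [44, -26, -48, 48, -4, 28, 11, -12, 35, 29, 30]
sift down from index 3:
  48 vs smaller child -12 at index 7, swap → [44, -26, -48, -12, -4, 28, 11, 48, 35, 29, 30]
sift down from index 2: already satisfies heap property
sift down from index 1: already satisfies heap property
sift down from index 0:
  44 vs smaller child -48 at index 2, swap → [-48, -26, 44, -12, -4, 28, 11, 48, 35, 29, 30]
  44 vs smaller child 11 at index 6, swap → [-48, -26, 11, -12, -4, 28, 44, 48, 35, 29, 30]

[-48, -26, 11, -12, -4, 28, 44, 48, 35, 29, 30]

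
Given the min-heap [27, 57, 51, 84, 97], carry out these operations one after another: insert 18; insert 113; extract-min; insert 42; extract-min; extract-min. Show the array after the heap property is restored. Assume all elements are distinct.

[51, 57, 113, 84, 97]

insert 18:
  append 18 at index 5 → [27, 57, 51, 84, 97, 18]
  18 < parent 51 at index 2, swap → [27, 57, 18, 84, 97, 51]
  18 < parent 27 at index 0, swap → [18, 57, 27, 84, 97, 51]
insert 113:
  append 113 at index 6 → [18, 57, 27, 84, 97, 51, 113] (no swap needed)
extract-min → returns 18:
  remove root 18; move last element 113 to root → [113, 57, 27, 84, 97, 51]
  113 vs smaller child 27 at index 2, swap → [27, 57, 113, 84, 97, 51]
  113 vs only child 51 at index 5, swap → [27, 57, 51, 84, 97, 113]
insert 42:
  append 42 at index 6 → [27, 57, 51, 84, 97, 113, 42]
  42 < parent 51 at index 2, swap → [27, 57, 42, 84, 97, 113, 51]
extract-min → returns 27:
  remove root 27; move last element 51 to root → [51, 57, 42, 84, 97, 113]
  51 vs smaller child 42 at index 2, swap → [42, 57, 51, 84, 97, 113]
extract-min → returns 42:
  remove root 42; move last element 113 to root → [113, 57, 51, 84, 97]
  113 vs smaller child 51 at index 2, swap → [51, 57, 113, 84, 97]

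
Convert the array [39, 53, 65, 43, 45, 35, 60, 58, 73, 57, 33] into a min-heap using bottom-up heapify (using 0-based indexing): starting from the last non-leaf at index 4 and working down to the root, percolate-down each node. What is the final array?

[33, 39, 35, 43, 45, 65, 60, 58, 73, 57, 53]

sift down from index 4:
  45 vs smaller child 33 at index 10, swap → [39, 53, 65, 43, 33, 35, 60, 58, 73, 57, 45]
sift down from index 3: already satisfies heap property
sift down from index 2:
  65 vs smaller child 35 at index 5, swap → [39, 53, 35, 43, 33, 65, 60, 58, 73, 57, 45]
sift down from index 1:
  53 vs smaller child 33 at index 4, swap → [39, 33, 35, 43, 53, 65, 60, 58, 73, 57, 45]
  53 vs smaller child 45 at index 10, swap → [39, 33, 35, 43, 45, 65, 60, 58, 73, 57, 53]
sift down from index 0:
  39 vs smaller child 33 at index 1, swap → [33, 39, 35, 43, 45, 65, 60, 58, 73, 57, 53]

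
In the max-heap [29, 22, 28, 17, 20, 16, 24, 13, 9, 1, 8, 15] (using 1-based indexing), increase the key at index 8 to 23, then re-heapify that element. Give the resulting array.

set index 8 from 13 to 23 → [29, 22, 28, 17, 20, 16, 24, 23, 9, 1, 8, 15]
23 > parent 17 at index 4, swap → [29, 22, 28, 23, 20, 16, 24, 17, 9, 1, 8, 15]
23 > parent 22 at index 2, swap → [29, 23, 28, 22, 20, 16, 24, 17, 9, 1, 8, 15]

[29, 23, 28, 22, 20, 16, 24, 17, 9, 1, 8, 15]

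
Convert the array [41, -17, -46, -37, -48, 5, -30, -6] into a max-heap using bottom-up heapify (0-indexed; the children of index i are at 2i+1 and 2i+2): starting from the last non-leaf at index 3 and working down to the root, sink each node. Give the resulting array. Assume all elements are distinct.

sift down from index 3:
  -37 vs only child -6 at index 7, swap → [41, -17, -46, -6, -48, 5, -30, -37]
sift down from index 2:
  -46 vs larger child 5 at index 5, swap → [41, -17, 5, -6, -48, -46, -30, -37]
sift down from index 1:
  -17 vs larger child -6 at index 3, swap → [41, -6, 5, -17, -48, -46, -30, -37]
sift down from index 0: already satisfies heap property

[41, -6, 5, -17, -48, -46, -30, -37]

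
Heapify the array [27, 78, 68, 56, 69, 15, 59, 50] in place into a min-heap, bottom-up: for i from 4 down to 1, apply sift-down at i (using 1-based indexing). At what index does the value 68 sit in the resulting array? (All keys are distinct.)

6

sift down from index 4:
  56 vs only child 50 at index 8, swap → [27, 78, 68, 50, 69, 15, 59, 56]
sift down from index 3:
  68 vs smaller child 15 at index 6, swap → [27, 78, 15, 50, 69, 68, 59, 56]
sift down from index 2:
  78 vs smaller child 50 at index 4, swap → [27, 50, 15, 78, 69, 68, 59, 56]
  78 vs only child 56 at index 8, swap → [27, 50, 15, 56, 69, 68, 59, 78]
sift down from index 1:
  27 vs smaller child 15 at index 3, swap → [15, 50, 27, 56, 69, 68, 59, 78]
resulting array: [15, 50, 27, 56, 69, 68, 59, 78]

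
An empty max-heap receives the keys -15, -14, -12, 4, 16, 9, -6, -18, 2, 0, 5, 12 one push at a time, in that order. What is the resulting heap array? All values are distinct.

Insert -15:
  append -15 at index 0 → [-15] (no swap needed)
Insert -14:
  append -14 at index 1 → [-15, -14]
  -14 > parent -15 at index 0, swap → [-14, -15]
Insert -12:
  append -12 at index 2 → [-14, -15, -12]
  -12 > parent -14 at index 0, swap → [-12, -15, -14]
Insert 4:
  append 4 at index 3 → [-12, -15, -14, 4]
  4 > parent -15 at index 1, swap → [-12, 4, -14, -15]
  4 > parent -12 at index 0, swap → [4, -12, -14, -15]
Insert 16:
  append 16 at index 4 → [4, -12, -14, -15, 16]
  16 > parent -12 at index 1, swap → [4, 16, -14, -15, -12]
  16 > parent 4 at index 0, swap → [16, 4, -14, -15, -12]
Insert 9:
  append 9 at index 5 → [16, 4, -14, -15, -12, 9]
  9 > parent -14 at index 2, swap → [16, 4, 9, -15, -12, -14]
Insert -6:
  append -6 at index 6 → [16, 4, 9, -15, -12, -14, -6] (no swap needed)
Insert -18:
  append -18 at index 7 → [16, 4, 9, -15, -12, -14, -6, -18] (no swap needed)
Insert 2:
  append 2 at index 8 → [16, 4, 9, -15, -12, -14, -6, -18, 2]
  2 > parent -15 at index 3, swap → [16, 4, 9, 2, -12, -14, -6, -18, -15]
Insert 0:
  append 0 at index 9 → [16, 4, 9, 2, -12, -14, -6, -18, -15, 0]
  0 > parent -12 at index 4, swap → [16, 4, 9, 2, 0, -14, -6, -18, -15, -12]
Insert 5:
  append 5 at index 10 → [16, 4, 9, 2, 0, -14, -6, -18, -15, -12, 5]
  5 > parent 0 at index 4, swap → [16, 4, 9, 2, 5, -14, -6, -18, -15, -12, 0]
  5 > parent 4 at index 1, swap → [16, 5, 9, 2, 4, -14, -6, -18, -15, -12, 0]
Insert 12:
  append 12 at index 11 → [16, 5, 9, 2, 4, -14, -6, -18, -15, -12, 0, 12]
  12 > parent -14 at index 5, swap → [16, 5, 9, 2, 4, 12, -6, -18, -15, -12, 0, -14]
  12 > parent 9 at index 2, swap → [16, 5, 12, 2, 4, 9, -6, -18, -15, -12, 0, -14]

[16, 5, 12, 2, 4, 9, -6, -18, -15, -12, 0, -14]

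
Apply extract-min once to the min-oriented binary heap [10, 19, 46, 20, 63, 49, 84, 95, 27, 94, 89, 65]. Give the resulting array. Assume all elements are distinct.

remove root 10; move last element 65 to root → [65, 19, 46, 20, 63, 49, 84, 95, 27, 94, 89]
65 vs smaller child 19 at index 1, swap → [19, 65, 46, 20, 63, 49, 84, 95, 27, 94, 89]
65 vs smaller child 20 at index 3, swap → [19, 20, 46, 65, 63, 49, 84, 95, 27, 94, 89]
65 vs smaller child 27 at index 8, swap → [19, 20, 46, 27, 63, 49, 84, 95, 65, 94, 89]

[19, 20, 46, 27, 63, 49, 84, 95, 65, 94, 89]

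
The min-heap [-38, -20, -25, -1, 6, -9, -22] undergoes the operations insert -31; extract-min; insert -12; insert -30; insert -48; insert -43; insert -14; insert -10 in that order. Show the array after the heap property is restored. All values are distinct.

[-48, -43, -25, -20, -31, -14, -22, -1, -12, 6, -30, -9, -10]

insert -31:
  append -31 at index 7 → [-38, -20, -25, -1, 6, -9, -22, -31]
  -31 < parent -1 at index 3, swap → [-38, -20, -25, -31, 6, -9, -22, -1]
  -31 < parent -20 at index 1, swap → [-38, -31, -25, -20, 6, -9, -22, -1]
extract-min → returns -38:
  remove root -38; move last element -1 to root → [-1, -31, -25, -20, 6, -9, -22]
  -1 vs smaller child -31 at index 1, swap → [-31, -1, -25, -20, 6, -9, -22]
  -1 vs smaller child -20 at index 3, swap → [-31, -20, -25, -1, 6, -9, -22]
insert -12:
  append -12 at index 7 → [-31, -20, -25, -1, 6, -9, -22, -12]
  -12 < parent -1 at index 3, swap → [-31, -20, -25, -12, 6, -9, -22, -1]
insert -30:
  append -30 at index 8 → [-31, -20, -25, -12, 6, -9, -22, -1, -30]
  -30 < parent -12 at index 3, swap → [-31, -20, -25, -30, 6, -9, -22, -1, -12]
  -30 < parent -20 at index 1, swap → [-31, -30, -25, -20, 6, -9, -22, -1, -12]
insert -48:
  append -48 at index 9 → [-31, -30, -25, -20, 6, -9, -22, -1, -12, -48]
  -48 < parent 6 at index 4, swap → [-31, -30, -25, -20, -48, -9, -22, -1, -12, 6]
  -48 < parent -30 at index 1, swap → [-31, -48, -25, -20, -30, -9, -22, -1, -12, 6]
  -48 < parent -31 at index 0, swap → [-48, -31, -25, -20, -30, -9, -22, -1, -12, 6]
insert -43:
  append -43 at index 10 → [-48, -31, -25, -20, -30, -9, -22, -1, -12, 6, -43]
  -43 < parent -30 at index 4, swap → [-48, -31, -25, -20, -43, -9, -22, -1, -12, 6, -30]
  -43 < parent -31 at index 1, swap → [-48, -43, -25, -20, -31, -9, -22, -1, -12, 6, -30]
insert -14:
  append -14 at index 11 → [-48, -43, -25, -20, -31, -9, -22, -1, -12, 6, -30, -14]
  -14 < parent -9 at index 5, swap → [-48, -43, -25, -20, -31, -14, -22, -1, -12, 6, -30, -9]
insert -10:
  append -10 at index 12 → [-48, -43, -25, -20, -31, -14, -22, -1, -12, 6, -30, -9, -10] (no swap needed)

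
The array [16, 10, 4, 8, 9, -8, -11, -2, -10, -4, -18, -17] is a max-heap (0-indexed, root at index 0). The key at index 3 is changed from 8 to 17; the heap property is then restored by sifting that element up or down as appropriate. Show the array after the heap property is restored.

set index 3 from 8 to 17 → [16, 10, 4, 17, 9, -8, -11, -2, -10, -4, -18, -17]
17 > parent 10 at index 1, swap → [16, 17, 4, 10, 9, -8, -11, -2, -10, -4, -18, -17]
17 > parent 16 at index 0, swap → [17, 16, 4, 10, 9, -8, -11, -2, -10, -4, -18, -17]

[17, 16, 4, 10, 9, -8, -11, -2, -10, -4, -18, -17]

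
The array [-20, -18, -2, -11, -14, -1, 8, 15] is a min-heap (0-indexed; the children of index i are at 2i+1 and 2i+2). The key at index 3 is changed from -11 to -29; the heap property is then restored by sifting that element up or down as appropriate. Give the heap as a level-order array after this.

set index 3 from -11 to -29 → [-20, -18, -2, -29, -14, -1, 8, 15]
-29 < parent -18 at index 1, swap → [-20, -29, -2, -18, -14, -1, 8, 15]
-29 < parent -20 at index 0, swap → [-29, -20, -2, -18, -14, -1, 8, 15]

[-29, -20, -2, -18, -14, -1, 8, 15]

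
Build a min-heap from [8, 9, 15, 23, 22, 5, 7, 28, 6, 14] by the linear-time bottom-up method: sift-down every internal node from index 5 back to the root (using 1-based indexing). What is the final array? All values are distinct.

[5, 6, 7, 9, 14, 15, 8, 28, 23, 22]

sift down from index 5:
  22 vs only child 14 at index 10, swap → [8, 9, 15, 23, 14, 5, 7, 28, 6, 22]
sift down from index 4:
  23 vs smaller child 6 at index 9, swap → [8, 9, 15, 6, 14, 5, 7, 28, 23, 22]
sift down from index 3:
  15 vs smaller child 5 at index 6, swap → [8, 9, 5, 6, 14, 15, 7, 28, 23, 22]
sift down from index 2:
  9 vs smaller child 6 at index 4, swap → [8, 6, 5, 9, 14, 15, 7, 28, 23, 22]
sift down from index 1:
  8 vs smaller child 5 at index 3, swap → [5, 6, 8, 9, 14, 15, 7, 28, 23, 22]
  8 vs smaller child 7 at index 7, swap → [5, 6, 7, 9, 14, 15, 8, 28, 23, 22]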